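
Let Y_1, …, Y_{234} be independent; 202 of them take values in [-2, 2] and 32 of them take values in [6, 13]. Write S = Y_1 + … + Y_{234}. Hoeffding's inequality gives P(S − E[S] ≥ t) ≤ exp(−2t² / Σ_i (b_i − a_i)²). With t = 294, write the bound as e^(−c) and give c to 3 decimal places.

Σ(b_i − a_i)² = 202·4² + 32·7² = 4800.
c = 2t² / 4800 = 2·294² / 4800 = 36.0150.

36.015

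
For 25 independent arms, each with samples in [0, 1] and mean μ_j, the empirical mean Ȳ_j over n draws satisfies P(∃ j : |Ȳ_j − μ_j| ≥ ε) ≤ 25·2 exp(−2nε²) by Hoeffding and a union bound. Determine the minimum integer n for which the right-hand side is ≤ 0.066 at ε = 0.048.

1439

Need 2·25·exp(−2nε²) ≤ 0.066, i.e. exp(−2nε²) ≤ 0.066/50.
So 2nε² ≥ ln(50/0.066) = 6.630124.
Hence n ≥ 6.630124/(2·0.048²) = 1438.829.
The smallest integer n is 1439.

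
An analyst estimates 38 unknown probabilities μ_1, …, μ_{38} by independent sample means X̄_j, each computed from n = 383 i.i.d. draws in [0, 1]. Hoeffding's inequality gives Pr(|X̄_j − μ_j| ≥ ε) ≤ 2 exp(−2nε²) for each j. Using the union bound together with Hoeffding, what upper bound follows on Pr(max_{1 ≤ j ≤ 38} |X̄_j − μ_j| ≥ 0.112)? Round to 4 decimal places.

0.0051

Per-experiment Hoeffding bound: 2·exp(−2·383·0.112²) = 2·exp(−9.60870) = 0.00013428.
Union bound over 38 events: 38·0.00013428 = 0.00510.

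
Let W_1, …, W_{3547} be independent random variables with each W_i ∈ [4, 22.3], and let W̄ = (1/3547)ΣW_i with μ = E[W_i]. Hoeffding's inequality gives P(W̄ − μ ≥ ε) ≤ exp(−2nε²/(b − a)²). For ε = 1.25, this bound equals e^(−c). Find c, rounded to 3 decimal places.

c = 2nε²/(b − a)² = 2·3547·1.25² / 18.3² = 33.0986.

33.099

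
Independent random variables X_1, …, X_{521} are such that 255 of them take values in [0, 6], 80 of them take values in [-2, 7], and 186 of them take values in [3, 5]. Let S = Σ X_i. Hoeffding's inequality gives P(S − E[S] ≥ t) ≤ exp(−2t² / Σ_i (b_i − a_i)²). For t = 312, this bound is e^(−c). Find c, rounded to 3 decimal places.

Σ(b_i − a_i)² = 255·6² + 80·9² + 186·2² = 16404.
c = 2t² / 16404 = 2·312² / 16404 = 11.8683.

11.868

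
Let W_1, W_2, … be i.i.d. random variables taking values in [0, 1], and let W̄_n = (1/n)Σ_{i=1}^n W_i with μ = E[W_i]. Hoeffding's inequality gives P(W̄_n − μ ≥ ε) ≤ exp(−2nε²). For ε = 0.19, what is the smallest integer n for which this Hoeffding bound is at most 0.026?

Require exp(−2nε²) ≤ 0.026, i.e. 2nε² ≥ ln(1/0.026) = 3.649659.
So n ≥ 3.649659 / (2·0.19²) = 50.549.
The smallest integer n is 51.

51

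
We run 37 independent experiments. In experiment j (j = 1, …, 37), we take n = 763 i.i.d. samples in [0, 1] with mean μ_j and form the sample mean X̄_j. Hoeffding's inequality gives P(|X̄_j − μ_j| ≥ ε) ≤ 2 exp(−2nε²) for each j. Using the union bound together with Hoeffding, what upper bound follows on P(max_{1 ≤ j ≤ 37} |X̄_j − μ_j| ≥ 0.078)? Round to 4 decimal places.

Per-experiment Hoeffding bound: 2·exp(−2·763·0.078²) = 2·exp(−9.28418) = 0.00018576.
Union bound over 37 events: 37·0.00018576 = 0.00687.

0.0069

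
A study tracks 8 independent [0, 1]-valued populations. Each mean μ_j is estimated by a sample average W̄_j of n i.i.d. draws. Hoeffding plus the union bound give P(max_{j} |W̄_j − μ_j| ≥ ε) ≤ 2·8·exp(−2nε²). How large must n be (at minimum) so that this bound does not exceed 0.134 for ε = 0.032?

2336

Need 2·8·exp(−2nε²) ≤ 0.134, i.e. exp(−2nε²) ≤ 0.134/16.
So 2nε² ≥ ln(16/0.134) = 4.782504.
Hence n ≥ 4.782504/(2·0.032²) = 2335.207.
The smallest integer n is 2336.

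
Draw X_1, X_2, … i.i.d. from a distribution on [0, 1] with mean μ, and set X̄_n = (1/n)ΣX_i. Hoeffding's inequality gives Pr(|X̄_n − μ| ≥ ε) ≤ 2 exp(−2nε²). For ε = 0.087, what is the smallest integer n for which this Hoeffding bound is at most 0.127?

183

Require 2·exp(−2nε²) ≤ 0.127, i.e. 2nε² ≥ ln(2/0.127) = 2.756715.
So n ≥ 2.756715 / (2·0.087²) = 182.106.
The smallest integer n is 183.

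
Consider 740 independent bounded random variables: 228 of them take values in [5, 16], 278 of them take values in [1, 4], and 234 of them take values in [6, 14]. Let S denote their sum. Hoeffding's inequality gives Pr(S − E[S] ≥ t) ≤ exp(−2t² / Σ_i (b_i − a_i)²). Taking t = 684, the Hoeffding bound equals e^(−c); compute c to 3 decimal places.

Σ(b_i − a_i)² = 228·11² + 278·3² + 234·8² = 45066.
c = 2t² / 45066 = 2·684² / 45066 = 20.7631.

20.763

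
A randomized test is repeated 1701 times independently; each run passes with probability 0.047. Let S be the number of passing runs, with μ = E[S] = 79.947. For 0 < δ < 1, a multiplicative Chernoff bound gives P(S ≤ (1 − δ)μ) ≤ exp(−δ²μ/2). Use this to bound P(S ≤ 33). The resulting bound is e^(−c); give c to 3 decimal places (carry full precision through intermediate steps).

13.784

Write 33 = (1 − δ)μ, so δ = 1 − 33/79.947 = 0.5872265…
Then the exponent is δ²μ/2 = (μ − 33)²/(2μ) = 13.784262.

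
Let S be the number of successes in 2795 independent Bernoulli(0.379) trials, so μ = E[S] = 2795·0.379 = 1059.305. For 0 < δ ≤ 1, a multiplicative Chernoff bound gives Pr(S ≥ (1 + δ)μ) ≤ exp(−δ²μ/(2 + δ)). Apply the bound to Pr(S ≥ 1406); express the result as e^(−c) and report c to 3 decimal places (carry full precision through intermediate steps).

Write 1406 = (1 + δ)μ, so δ = 1406/1059.305 − 1 = 0.3272853…
Then the exponent is δ²μ/(2 + δ) = (1406 − μ)² / (μ·(2 + δ)) = 48.755599.

48.756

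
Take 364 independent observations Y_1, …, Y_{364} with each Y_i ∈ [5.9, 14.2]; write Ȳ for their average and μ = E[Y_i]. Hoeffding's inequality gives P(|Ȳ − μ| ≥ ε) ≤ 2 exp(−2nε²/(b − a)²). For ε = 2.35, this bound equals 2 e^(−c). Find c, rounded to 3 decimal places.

c = 2nε²/(b − a)² = 2·364·2.35² / 8.3² = 58.3594.

58.359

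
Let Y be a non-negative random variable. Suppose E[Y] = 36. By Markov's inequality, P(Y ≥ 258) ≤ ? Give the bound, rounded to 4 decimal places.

0.1395

Markov's inequality: for a non-negative random variable, P(Y ≥ a) ≤ E[Y]/a.
Here E[Y] = 36 and a = 258, so the bound is 36/258 = 0.1395.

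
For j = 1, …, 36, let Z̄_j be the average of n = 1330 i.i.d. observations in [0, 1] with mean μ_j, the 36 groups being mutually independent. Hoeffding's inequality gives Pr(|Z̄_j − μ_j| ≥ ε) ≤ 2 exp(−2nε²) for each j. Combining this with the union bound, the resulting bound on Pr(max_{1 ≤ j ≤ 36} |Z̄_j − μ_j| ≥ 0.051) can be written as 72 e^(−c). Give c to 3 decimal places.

6.919

Union bound over the 36 events: Pr(max_{1 ≤ j ≤ 36} |Z̄_j − μ_j| ≥ 0.051) ≤ 36·2·exp(−2nε²) = 72 exp(−2·1330·0.051²).
So c = 2·1330·0.051² = 6.9187.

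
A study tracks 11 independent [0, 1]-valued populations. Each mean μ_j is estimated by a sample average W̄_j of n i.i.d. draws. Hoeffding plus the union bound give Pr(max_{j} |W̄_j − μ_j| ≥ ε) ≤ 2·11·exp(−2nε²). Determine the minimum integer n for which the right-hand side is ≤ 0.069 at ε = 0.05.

Need 2·11·exp(−2nε²) ≤ 0.069, i.e. exp(−2nε²) ≤ 0.069/22.
So 2nε² ≥ ln(22/0.069) = 5.764691.
Hence n ≥ 5.764691/(2·0.05²) = 1152.938.
The smallest integer n is 1153.

1153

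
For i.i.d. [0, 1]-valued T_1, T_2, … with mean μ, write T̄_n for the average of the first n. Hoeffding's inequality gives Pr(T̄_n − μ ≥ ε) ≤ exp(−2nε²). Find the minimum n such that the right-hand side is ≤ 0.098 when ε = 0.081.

178

Require exp(−2nε²) ≤ 0.098, i.e. 2nε² ≥ ln(1/0.098) = 2.322788.
So n ≥ 2.322788 / (2·0.081²) = 177.015.
The smallest integer n is 178.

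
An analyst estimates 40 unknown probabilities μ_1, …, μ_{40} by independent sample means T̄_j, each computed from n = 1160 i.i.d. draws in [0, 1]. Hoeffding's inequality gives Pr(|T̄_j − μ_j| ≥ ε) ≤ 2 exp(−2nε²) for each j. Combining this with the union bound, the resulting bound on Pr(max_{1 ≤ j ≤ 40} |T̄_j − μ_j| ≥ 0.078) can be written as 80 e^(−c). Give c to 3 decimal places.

Union bound over the 40 events: Pr(max_{1 ≤ j ≤ 40} |T̄_j − μ_j| ≥ 0.078) ≤ 40·2·exp(−2nε²) = 80 exp(−2·1160·0.078²).
So c = 2·1160·0.078² = 14.1149.

14.115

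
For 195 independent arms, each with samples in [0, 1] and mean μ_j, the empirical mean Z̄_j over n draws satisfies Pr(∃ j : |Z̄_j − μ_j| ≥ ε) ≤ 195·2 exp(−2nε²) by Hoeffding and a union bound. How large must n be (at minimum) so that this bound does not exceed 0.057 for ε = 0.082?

Need 2·195·exp(−2nε²) ≤ 0.057, i.e. exp(−2nε²) ≤ 0.057/390.
So 2nε² ≥ ln(390/0.057) = 8.830851.
Hence n ≥ 8.830851/(2·0.082²) = 656.666.
The smallest integer n is 657.

657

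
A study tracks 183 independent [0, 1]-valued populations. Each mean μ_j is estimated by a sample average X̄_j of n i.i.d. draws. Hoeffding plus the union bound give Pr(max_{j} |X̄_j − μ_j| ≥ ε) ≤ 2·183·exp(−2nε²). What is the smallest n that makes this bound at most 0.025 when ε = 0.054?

Need 2·183·exp(−2nε²) ≤ 0.025, i.e. exp(−2nε²) ≤ 0.025/366.
So 2nε² ≥ ln(366/0.025) = 9.591513.
Hence n ≥ 9.591513/(2·0.054²) = 1644.635.
The smallest integer n is 1645.

1645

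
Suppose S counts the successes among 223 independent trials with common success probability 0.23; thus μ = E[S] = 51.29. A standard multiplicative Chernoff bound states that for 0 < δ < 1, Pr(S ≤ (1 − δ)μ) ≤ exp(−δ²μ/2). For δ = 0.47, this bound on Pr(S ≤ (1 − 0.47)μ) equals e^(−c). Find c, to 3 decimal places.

c = δ²μ/2 = 0.47²·51.29/2 = 5.6650.

5.665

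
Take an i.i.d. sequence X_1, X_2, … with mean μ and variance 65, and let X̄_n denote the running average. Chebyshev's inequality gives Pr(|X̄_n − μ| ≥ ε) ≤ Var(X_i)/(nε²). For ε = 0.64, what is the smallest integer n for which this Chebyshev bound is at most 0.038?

4177

Require 65/(n·0.64²) ≤ 0.038, i.e. n ≥ 65/(0.038·0.64²) = 4176.090.
The smallest integer n is 4177.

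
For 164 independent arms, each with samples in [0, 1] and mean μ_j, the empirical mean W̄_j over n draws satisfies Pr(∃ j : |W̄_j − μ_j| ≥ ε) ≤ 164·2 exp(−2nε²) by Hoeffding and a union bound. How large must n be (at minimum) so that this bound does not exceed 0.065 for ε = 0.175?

140

Need 2·164·exp(−2nε²) ≤ 0.065, i.e. exp(−2nε²) ≤ 0.065/328.
So 2nε² ≥ ln(328/0.065) = 8.526382.
Hence n ≥ 8.526382/(2·0.175²) = 139.206.
The smallest integer n is 140.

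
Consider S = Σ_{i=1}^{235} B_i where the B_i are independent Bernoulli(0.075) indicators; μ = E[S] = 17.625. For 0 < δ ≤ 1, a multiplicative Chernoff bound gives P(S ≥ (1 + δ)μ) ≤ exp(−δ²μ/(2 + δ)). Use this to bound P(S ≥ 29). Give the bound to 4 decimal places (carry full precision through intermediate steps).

Write 29 = (1 + δ)μ, so δ = 29/17.625 − 1 = 0.6453901…
Then the exponent is δ²μ/(2 + δ) = (29 − μ)² / (μ·(2 + δ)) = 2.775134.
Bound = exp(−2.775134) = 0.06234.

0.0623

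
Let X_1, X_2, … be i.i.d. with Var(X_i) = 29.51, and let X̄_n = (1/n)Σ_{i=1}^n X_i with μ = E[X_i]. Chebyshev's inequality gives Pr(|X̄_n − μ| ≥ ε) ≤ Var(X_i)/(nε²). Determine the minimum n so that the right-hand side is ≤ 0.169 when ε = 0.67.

Require 29.51/(n·0.67²) ≤ 0.169, i.e. n ≥ 29.51/(0.169·0.67²) = 388.985.
The smallest integer n is 389.

389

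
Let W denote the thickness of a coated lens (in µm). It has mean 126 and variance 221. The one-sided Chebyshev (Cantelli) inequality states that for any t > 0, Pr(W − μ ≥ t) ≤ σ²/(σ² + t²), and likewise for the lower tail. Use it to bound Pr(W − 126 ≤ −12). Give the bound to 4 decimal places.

Here σ² = 221 and t = 12, so σ² + t² = 365.
Cantelli's bound: 221/365 = 0.6055.

0.6055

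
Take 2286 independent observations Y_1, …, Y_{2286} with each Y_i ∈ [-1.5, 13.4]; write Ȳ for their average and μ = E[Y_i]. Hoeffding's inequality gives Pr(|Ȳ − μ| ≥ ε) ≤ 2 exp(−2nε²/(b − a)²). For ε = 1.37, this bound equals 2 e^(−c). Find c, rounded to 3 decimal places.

c = 2nε²/(b − a)² = 2·2286·1.37² / 14.9² = 38.6523.

38.652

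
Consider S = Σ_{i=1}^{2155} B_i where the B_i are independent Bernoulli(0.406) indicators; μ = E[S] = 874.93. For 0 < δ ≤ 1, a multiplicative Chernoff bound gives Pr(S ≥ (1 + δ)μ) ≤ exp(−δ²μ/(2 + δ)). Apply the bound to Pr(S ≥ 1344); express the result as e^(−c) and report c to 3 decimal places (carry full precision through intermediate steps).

Write 1344 = (1 + δ)μ, so δ = 1344/874.93 − 1 = 0.5361229…
Then the exponent is δ²μ/(2 + δ) = (1344 − μ)² / (μ·(2 + δ)) = 99.158903.

99.159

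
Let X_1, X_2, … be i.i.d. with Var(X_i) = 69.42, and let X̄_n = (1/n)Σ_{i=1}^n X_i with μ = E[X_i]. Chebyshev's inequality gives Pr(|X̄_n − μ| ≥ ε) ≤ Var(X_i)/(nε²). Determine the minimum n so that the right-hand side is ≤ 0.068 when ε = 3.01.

Require 69.42/(n·3.01²) ≤ 0.068, i.e. n ≥ 69.42/(0.068·3.01²) = 112.679.
The smallest integer n is 113.

113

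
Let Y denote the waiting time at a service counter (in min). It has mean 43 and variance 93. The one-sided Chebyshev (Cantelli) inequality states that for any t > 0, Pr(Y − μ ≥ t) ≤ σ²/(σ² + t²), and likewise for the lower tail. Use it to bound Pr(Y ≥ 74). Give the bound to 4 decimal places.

0.0882

Here σ² = 93 and t = 31, so σ² + t² = 1054.
Cantelli's bound: 93/1054 = 0.0882.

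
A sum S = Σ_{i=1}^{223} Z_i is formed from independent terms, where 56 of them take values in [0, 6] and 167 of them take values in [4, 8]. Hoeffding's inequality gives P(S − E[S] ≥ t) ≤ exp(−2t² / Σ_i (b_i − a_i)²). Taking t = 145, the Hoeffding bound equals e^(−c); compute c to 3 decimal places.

Σ(b_i − a_i)² = 56·6² + 167·4² = 4688.
c = 2t² / 4688 = 2·145² / 4688 = 8.9697.

8.970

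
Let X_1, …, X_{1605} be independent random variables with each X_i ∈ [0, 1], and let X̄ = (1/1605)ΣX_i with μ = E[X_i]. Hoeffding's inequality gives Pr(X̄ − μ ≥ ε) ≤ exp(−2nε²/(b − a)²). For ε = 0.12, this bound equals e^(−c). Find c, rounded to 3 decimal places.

46.224

c = 2nε²/(b − a)² = 2·1605·0.12² / 1² = 46.2240.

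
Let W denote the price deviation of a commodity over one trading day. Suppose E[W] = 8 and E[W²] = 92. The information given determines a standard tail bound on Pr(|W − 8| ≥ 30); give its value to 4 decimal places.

0.0311

The first two moments determine the variance, so Chebyshev's inequality is the sharpest standard bound available.
Var(W) = E[W²] − (E[W])² = 92 − 64 = 28.
Chebyshev's inequality: Pr(|W − μ| ≥ t) ≤ Var(W)/t² = 28/900 = 0.0311.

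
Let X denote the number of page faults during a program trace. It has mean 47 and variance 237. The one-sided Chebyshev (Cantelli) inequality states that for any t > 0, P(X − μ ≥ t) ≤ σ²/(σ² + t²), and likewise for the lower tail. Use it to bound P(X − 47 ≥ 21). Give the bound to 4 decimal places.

Here σ² = 237 and t = 21, so σ² + t² = 678.
Cantelli's bound: 237/678 = 0.3496.

0.3496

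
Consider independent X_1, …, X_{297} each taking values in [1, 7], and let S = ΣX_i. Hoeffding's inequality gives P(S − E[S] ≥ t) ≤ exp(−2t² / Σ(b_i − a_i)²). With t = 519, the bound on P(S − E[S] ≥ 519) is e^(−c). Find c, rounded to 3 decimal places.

50.386

Σ(b_i − a_i)² = 297·(6)² = 10692.
c = 2t²/10692 = 2·519²/10692 = 50.3855.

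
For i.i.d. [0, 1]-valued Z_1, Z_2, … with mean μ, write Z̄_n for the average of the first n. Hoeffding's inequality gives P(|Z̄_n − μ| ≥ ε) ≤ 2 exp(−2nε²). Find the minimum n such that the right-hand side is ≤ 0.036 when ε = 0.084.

285

Require 2·exp(−2nε²) ≤ 0.036, i.e. 2nε² ≥ ln(2/0.036) = 4.017384.
So n ≥ 4.017384 / (2·0.084²) = 284.679.
The smallest integer n is 285.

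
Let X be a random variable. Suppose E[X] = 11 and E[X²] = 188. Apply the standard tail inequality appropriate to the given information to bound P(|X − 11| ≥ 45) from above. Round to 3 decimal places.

0.033

The first two moments determine the variance, so Chebyshev's inequality is the sharpest standard bound available.
Var(X) = E[X²] − (E[X])² = 188 − 121 = 67.
Chebyshev's inequality: P(|X − μ| ≥ t) ≤ Var(X)/t² = 67/2025 = 0.0331.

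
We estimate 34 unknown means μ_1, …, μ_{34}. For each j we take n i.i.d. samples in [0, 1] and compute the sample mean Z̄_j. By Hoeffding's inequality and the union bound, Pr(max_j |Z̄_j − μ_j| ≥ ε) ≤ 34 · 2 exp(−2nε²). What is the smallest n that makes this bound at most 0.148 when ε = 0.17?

107

Need 2·34·exp(−2nε²) ≤ 0.148, i.e. exp(−2nε²) ≤ 0.148/68.
So 2nε² ≥ ln(68/0.148) = 6.130051.
Hence n ≥ 6.130051/(2·0.17²) = 106.056.
The smallest integer n is 107.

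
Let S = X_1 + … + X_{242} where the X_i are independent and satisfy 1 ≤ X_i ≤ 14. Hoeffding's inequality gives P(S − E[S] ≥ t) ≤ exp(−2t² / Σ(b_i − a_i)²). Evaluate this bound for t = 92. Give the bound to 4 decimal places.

0.6611

Σ(b_i − a_i)² = 242·(13)² = 40898.
Exponent = 2·92²/40898 = 0.4139.
Bound = exp(−0.4139) = 0.66106.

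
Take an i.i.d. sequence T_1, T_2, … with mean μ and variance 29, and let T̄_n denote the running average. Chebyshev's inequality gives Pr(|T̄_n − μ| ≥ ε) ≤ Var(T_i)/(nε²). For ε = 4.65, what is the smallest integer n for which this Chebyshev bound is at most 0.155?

Require 29/(n·4.65²) ≤ 0.155, i.e. n ≥ 29/(0.155·4.65²) = 8.653.
The smallest integer n is 9.

9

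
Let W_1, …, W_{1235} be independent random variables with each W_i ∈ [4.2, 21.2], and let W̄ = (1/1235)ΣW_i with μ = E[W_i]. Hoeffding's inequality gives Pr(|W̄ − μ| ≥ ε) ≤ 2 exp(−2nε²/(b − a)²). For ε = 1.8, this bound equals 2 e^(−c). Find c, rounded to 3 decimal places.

c = 2nε²/(b − a)² = 2·1235·1.8² / 17² = 27.6913.

27.691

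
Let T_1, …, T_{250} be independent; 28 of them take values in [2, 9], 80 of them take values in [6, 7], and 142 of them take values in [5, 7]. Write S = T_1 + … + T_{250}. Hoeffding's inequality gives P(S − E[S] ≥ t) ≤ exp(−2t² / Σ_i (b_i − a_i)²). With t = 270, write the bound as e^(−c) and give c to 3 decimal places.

72.178

Σ(b_i − a_i)² = 28·7² + 80·1² + 142·2² = 2020.
c = 2t² / 2020 = 2·270² / 2020 = 72.1782.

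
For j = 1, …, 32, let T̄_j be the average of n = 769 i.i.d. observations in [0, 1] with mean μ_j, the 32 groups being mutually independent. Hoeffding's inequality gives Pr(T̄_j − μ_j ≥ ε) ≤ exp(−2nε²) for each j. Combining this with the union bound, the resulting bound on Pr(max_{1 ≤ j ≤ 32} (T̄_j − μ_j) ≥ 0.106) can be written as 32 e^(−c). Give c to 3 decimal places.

Union bound over the 32 events: Pr(max_{1 ≤ j ≤ 32} (T̄_j − μ_j) ≥ 0.106) ≤ 32·exp(−2nε²) = 32 exp(−2·769·0.106²).
So c = 2·769·0.106² = 17.2810.

17.281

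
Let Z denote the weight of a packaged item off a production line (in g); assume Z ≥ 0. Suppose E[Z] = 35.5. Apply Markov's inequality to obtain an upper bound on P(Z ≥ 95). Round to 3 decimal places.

0.374

Markov's inequality: for a non-negative random variable, P(Z ≥ a) ≤ E[Z]/a.
Here E[Z] = 35.5 and a = 95, so the bound is 35.5/95 = 0.3737.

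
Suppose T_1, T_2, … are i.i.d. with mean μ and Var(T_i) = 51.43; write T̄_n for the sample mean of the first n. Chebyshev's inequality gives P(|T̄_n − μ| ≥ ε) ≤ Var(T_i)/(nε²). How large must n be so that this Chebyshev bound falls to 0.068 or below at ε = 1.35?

Require 51.43/(n·1.35²) ≤ 0.068, i.e. n ≥ 51.43/(0.068·1.35²) = 414.992.
The smallest integer n is 415.

415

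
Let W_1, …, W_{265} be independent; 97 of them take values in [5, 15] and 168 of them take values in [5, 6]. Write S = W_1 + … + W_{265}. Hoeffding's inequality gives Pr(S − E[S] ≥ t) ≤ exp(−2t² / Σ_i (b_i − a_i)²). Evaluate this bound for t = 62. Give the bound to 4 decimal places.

Σ(b_i − a_i)² = 97·10² + 168·1² = 9868.
Exponent = 2·62² / 9868 = 0.77908.
Bound = exp(−0.77908) = 0.45883.

0.4588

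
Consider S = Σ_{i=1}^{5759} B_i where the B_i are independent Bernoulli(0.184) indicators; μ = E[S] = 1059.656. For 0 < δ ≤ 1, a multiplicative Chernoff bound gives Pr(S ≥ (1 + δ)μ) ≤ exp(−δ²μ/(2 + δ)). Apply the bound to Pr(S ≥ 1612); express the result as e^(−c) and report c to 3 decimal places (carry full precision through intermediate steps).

114.193

Write 1612 = (1 + δ)μ, so δ = 1612/1059.656 − 1 = 0.5212484…
Then the exponent is δ²μ/(2 + δ) = (1612 − μ)² / (μ·(2 + δ)) = 114.192806.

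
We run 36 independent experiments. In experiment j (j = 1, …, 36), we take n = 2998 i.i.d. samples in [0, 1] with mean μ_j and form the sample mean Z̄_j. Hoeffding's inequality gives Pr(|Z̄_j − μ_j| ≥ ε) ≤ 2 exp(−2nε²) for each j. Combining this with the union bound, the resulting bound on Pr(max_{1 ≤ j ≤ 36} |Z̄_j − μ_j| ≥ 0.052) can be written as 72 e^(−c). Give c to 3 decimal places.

Union bound over the 36 events: Pr(max_{1 ≤ j ≤ 36} |Z̄_j − μ_j| ≥ 0.052) ≤ 36·2·exp(−2nε²) = 72 exp(−2·2998·0.052²).
So c = 2·2998·0.052² = 16.2132.

16.213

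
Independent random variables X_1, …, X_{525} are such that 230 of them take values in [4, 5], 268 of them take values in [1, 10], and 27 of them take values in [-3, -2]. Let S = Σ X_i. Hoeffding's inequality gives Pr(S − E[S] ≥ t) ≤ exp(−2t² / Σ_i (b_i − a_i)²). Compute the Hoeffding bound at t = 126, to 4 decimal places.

Σ(b_i − a_i)² = 230·1² + 268·9² + 27·1² = 21965.
Exponent = 2·126² / 21965 = 1.44557.
Bound = exp(−1.44557) = 0.23561.

0.2356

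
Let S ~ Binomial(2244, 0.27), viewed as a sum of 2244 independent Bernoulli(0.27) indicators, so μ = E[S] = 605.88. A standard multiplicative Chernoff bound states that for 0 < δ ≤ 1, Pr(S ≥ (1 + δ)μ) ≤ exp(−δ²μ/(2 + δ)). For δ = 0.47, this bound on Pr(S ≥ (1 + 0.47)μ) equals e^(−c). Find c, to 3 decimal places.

54.186

c = δ²μ/(2 + δ) = 0.47²·605.88/(2 + 0.47) = 54.1858.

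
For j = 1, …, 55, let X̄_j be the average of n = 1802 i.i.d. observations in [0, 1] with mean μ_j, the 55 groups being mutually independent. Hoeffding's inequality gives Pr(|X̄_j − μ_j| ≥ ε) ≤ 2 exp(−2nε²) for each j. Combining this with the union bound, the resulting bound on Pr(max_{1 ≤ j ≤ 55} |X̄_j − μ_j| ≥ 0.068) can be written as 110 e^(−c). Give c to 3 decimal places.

16.665

Union bound over the 55 events: Pr(max_{1 ≤ j ≤ 55} |X̄_j − μ_j| ≥ 0.068) ≤ 55·2·exp(−2nε²) = 110 exp(−2·1802·0.068²).
So c = 2·1802·0.068² = 16.6649.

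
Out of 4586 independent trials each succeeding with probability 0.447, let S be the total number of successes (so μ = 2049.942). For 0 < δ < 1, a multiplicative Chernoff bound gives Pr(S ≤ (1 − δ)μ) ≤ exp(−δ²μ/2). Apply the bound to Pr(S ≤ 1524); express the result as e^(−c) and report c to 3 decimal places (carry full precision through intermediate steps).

67.469

Write 1524 = (1 − δ)μ, so δ = 1 − 1524/2049.942 = 0.2565643…
Then the exponent is δ²μ/2 = (μ − 1524)²/(2μ) = 67.468979.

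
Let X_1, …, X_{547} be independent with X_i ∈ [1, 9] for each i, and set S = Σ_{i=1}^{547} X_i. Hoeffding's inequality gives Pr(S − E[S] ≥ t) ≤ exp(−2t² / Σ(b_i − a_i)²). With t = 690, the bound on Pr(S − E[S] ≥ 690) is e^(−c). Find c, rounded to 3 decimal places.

27.199

Σ(b_i − a_i)² = 547·(8)² = 35008.
c = 2t²/35008 = 2·690²/35008 = 27.1995.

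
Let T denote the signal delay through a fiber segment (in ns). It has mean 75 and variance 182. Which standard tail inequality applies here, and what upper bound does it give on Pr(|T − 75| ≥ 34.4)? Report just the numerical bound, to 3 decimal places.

Mean and variance are known, so Chebyshev's inequality applies.
Chebyshev: Pr(|T − μ| ≥ t) ≤ Var(T)/t².
Bound = 182 / 1183.36 = 0.1538.

0.154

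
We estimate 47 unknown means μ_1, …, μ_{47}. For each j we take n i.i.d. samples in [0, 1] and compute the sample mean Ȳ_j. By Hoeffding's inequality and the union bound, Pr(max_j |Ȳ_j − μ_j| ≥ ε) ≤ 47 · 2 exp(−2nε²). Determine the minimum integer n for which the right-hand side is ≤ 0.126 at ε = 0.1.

331

Need 2·47·exp(−2nε²) ≤ 0.126, i.e. exp(−2nε²) ≤ 0.126/94.
So 2nε² ≥ ln(94/0.126) = 6.614768.
Hence n ≥ 6.614768/(2·0.1²) = 330.738.
The smallest integer n is 331.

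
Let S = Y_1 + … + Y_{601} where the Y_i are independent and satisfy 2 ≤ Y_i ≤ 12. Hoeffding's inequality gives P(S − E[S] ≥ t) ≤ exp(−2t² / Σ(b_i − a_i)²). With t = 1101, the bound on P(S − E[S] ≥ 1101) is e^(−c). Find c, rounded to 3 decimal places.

40.339

Σ(b_i − a_i)² = 601·(10)² = 60100.
c = 2t²/60100 = 2·1101²/60100 = 40.3395.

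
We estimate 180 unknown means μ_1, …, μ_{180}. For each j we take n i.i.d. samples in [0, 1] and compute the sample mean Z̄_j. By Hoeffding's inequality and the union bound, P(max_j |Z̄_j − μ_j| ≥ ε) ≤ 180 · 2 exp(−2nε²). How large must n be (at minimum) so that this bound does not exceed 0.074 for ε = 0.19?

Need 2·180·exp(−2nε²) ≤ 0.074, i.e. exp(−2nε²) ≤ 0.074/360.
So 2nε² ≥ ln(360/0.074) = 8.489794.
Hence n ≥ 8.489794/(2·0.19²) = 117.587.
The smallest integer n is 118.

118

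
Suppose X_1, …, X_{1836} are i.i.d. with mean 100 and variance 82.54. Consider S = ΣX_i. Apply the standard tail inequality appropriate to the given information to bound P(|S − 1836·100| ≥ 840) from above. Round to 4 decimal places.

With mean and variance of each term known, Chebyshev's inequality bounds the deviation of the sum (or sample mean).
Var(S) = n·Var(X_i) = 1836·82.54 = 151543.44.
Chebyshev: P(|S − 1836·100| ≥ 840) ≤ Var(S)/840² = 151543.44/705600 = 0.2148.

0.2148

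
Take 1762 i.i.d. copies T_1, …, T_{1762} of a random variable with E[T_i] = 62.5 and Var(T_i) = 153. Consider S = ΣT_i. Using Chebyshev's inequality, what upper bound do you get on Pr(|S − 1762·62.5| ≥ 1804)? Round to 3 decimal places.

0.083

Var(S) = n·Var(T_i) = 1762·153 = 269586.
Chebyshev: Pr(|S − 1762·62.5| ≥ 1804) ≤ Var(S)/1804² = 269586/3254416 = 0.0828.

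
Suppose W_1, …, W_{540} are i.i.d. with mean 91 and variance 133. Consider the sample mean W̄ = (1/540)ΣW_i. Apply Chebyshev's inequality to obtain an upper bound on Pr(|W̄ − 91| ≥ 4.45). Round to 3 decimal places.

0.012

Var(W̄) = Var(W_i)/n = 133/540 = 0.2463.
Chebyshev: Pr(|W̄ − 91| ≥ 4.45) ≤ Var(W̄)/(4.45)² = 133/(540·4.45²) = 0.0124.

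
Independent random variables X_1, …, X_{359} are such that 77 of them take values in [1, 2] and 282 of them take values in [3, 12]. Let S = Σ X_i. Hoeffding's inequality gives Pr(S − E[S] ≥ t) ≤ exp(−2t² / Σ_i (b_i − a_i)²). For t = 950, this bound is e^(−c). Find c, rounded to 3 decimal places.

Σ(b_i − a_i)² = 77·1² + 282·9² = 22919.
c = 2t² / 22919 = 2·950² / 22919 = 78.7556.

78.756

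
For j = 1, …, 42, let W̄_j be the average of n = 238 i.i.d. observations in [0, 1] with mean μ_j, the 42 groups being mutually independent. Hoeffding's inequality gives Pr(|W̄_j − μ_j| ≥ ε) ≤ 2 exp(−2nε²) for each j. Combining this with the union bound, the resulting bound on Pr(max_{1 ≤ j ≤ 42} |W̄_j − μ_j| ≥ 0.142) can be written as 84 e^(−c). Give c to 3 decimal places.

9.598

Union bound over the 42 events: Pr(max_{1 ≤ j ≤ 42} |W̄_j − μ_j| ≥ 0.142) ≤ 42·2·exp(−2nε²) = 84 exp(−2·238·0.142²).
So c = 2·238·0.142² = 9.5981.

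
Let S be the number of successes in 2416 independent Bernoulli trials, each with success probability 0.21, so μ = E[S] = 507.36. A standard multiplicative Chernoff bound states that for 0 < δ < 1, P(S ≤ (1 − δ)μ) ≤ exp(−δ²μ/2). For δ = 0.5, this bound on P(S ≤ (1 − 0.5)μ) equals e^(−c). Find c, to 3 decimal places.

63.420

c = δ²μ/2 = 0.5²·507.36/2 = 63.4200.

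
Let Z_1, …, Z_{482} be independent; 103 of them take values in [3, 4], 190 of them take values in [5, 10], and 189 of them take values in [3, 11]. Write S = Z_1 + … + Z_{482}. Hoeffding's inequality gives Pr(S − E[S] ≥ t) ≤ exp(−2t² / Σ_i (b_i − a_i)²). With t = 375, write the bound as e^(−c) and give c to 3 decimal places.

16.594

Σ(b_i − a_i)² = 103·1² + 190·5² + 189·8² = 16949.
c = 2t² / 16949 = 2·375² / 16949 = 16.5939.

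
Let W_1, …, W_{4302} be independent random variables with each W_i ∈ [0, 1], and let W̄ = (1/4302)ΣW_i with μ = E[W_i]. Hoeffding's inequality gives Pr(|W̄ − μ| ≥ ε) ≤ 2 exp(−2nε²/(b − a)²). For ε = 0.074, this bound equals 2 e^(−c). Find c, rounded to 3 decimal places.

47.116

c = 2nε²/(b − a)² = 2·4302·0.074² / 1² = 47.1155.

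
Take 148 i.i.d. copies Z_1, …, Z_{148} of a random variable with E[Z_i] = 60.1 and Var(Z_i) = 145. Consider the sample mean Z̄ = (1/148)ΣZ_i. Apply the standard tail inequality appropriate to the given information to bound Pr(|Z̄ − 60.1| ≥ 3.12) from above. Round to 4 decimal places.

0.1006

With mean and variance of each term known, Chebyshev's inequality bounds the deviation of the sum (or sample mean).
Var(Z̄) = Var(Z_i)/n = 145/148 = 0.97973.
Chebyshev: Pr(|Z̄ − 60.1| ≥ 3.12) ≤ Var(Z̄)/(3.12)² = 145/(148·3.12²) = 0.1006.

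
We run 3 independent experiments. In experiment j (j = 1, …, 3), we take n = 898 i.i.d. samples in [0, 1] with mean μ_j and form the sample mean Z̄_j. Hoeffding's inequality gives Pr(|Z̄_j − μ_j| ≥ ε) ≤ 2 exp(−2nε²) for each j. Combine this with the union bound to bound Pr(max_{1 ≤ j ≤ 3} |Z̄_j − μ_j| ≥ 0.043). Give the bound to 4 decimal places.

0.2167

Per-experiment Hoeffding bound: 2·exp(−2·898·0.043²) = 2·exp(−3.32080) = 0.072248.
Union bound over 3 events: 3·0.072248 = 0.21674.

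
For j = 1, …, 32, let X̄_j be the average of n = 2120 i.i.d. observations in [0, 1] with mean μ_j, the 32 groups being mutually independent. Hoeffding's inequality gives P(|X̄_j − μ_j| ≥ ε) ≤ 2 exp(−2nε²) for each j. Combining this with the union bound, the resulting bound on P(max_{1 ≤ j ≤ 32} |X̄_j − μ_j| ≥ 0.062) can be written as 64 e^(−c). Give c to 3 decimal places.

16.299

Union bound over the 32 events: P(max_{1 ≤ j ≤ 32} |X̄_j − μ_j| ≥ 0.062) ≤ 32·2·exp(−2nε²) = 64 exp(−2·2120·0.062²).
So c = 2·2120·0.062² = 16.2986.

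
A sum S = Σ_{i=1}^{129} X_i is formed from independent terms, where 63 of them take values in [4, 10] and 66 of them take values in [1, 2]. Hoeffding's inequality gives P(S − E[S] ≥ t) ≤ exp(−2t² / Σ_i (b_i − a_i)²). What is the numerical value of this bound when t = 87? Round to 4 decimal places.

Σ(b_i − a_i)² = 63·6² + 66·1² = 2334.
Exponent = 2·87² / 2334 = 6.48586.
Bound = exp(−6.48586) = 0.00152.

0.0015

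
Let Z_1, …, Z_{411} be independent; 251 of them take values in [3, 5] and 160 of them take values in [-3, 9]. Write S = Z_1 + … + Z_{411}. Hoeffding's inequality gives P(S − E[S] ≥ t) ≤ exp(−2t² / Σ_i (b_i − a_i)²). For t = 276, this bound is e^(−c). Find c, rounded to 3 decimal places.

6.336

Σ(b_i − a_i)² = 251·2² + 160·12² = 24044.
c = 2t² / 24044 = 2·276² / 24044 = 6.3364.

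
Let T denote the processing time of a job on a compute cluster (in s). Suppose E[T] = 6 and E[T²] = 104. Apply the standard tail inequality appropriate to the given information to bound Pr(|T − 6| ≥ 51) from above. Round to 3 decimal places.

The first two moments determine the variance, so Chebyshev's inequality is the sharpest standard bound available.
Var(T) = E[T²] − (E[T])² = 104 − 36 = 68.
Chebyshev's inequality: Pr(|T − μ| ≥ t) ≤ Var(T)/t² = 68/2601 = 0.0261.

0.026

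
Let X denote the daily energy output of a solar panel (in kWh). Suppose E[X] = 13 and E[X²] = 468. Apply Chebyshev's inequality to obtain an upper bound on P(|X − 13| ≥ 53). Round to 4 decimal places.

Var(X) = E[X²] − (E[X])² = 468 − 169 = 299.
Chebyshev's inequality: P(|X − μ| ≥ t) ≤ Var(X)/t² = 299/2809 = 0.1064.

0.1064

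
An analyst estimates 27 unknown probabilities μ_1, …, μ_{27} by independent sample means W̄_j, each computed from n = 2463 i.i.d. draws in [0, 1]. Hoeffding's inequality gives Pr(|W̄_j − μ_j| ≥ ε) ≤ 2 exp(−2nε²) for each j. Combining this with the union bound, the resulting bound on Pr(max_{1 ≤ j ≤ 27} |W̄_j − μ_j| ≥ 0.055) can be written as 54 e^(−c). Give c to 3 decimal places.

Union bound over the 27 events: Pr(max_{1 ≤ j ≤ 27} |W̄_j − μ_j| ≥ 0.055) ≤ 27·2·exp(−2nε²) = 54 exp(−2·2463·0.055²).
So c = 2·2463·0.055² = 14.9011.

14.901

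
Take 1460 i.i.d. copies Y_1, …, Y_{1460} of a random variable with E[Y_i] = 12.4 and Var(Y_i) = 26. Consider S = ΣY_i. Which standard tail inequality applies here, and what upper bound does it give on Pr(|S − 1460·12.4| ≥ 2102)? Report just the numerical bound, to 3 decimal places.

With mean and variance of each term known, Chebyshev's inequality bounds the deviation of the sum (or sample mean).
Var(S) = n·Var(Y_i) = 1460·26 = 37960.
Chebyshev: Pr(|S − 1460·12.4| ≥ 2102) ≤ Var(S)/2102² = 37960/4418404 = 0.0086.

0.009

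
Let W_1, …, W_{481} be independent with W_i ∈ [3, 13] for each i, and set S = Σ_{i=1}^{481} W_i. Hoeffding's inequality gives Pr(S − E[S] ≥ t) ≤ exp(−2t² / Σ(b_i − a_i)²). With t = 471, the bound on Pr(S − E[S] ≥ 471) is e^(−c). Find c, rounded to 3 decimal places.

Σ(b_i − a_i)² = 481·(10)² = 48100.
c = 2t²/48100 = 2·471²/48100 = 9.2242.

9.224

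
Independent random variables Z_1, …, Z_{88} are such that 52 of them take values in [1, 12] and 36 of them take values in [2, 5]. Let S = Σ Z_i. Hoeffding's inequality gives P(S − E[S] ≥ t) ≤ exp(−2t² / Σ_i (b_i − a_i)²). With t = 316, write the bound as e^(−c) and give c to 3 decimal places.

30.186

Σ(b_i − a_i)² = 52·11² + 36·3² = 6616.
c = 2t² / 6616 = 2·316² / 6616 = 30.1862.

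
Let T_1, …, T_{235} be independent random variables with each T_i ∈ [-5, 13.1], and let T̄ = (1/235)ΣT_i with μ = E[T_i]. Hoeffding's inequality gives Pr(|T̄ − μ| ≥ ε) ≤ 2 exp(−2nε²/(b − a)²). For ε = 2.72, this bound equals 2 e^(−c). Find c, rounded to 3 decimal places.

10.614

c = 2nε²/(b − a)² = 2·235·2.72² / 18.1² = 10.6140.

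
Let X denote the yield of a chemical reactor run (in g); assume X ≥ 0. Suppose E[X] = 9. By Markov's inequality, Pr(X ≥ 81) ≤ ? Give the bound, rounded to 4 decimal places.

Markov's inequality: for a non-negative random variable, Pr(X ≥ a) ≤ E[X]/a.
Here E[X] = 9 and a = 81, so the bound is 9/81 = 0.1111.

0.1111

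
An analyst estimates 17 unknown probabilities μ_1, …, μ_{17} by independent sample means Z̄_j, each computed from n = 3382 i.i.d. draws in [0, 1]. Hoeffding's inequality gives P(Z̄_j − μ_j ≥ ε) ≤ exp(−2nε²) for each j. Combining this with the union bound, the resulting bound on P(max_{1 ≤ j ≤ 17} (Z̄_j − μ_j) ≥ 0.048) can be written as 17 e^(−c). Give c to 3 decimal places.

15.584

Union bound over the 17 events: P(max_{1 ≤ j ≤ 17} (Z̄_j − μ_j) ≥ 0.048) ≤ 17·exp(−2nε²) = 17 exp(−2·3382·0.048²).
So c = 2·3382·0.048² = 15.5843.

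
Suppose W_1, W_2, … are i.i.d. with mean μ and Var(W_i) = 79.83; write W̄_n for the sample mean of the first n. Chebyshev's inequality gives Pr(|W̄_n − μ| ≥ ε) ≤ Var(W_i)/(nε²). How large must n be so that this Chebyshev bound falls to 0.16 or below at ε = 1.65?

184

Require 79.83/(n·1.65²) ≤ 0.16, i.e. n ≥ 79.83/(0.16·1.65²) = 183.264.
The smallest integer n is 184.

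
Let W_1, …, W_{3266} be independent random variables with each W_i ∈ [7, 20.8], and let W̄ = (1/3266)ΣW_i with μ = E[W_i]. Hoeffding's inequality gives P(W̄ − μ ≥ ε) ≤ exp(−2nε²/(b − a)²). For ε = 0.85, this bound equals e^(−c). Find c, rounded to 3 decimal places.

24.781

c = 2nε²/(b − a)² = 2·3266·0.85² / 13.8² = 24.7814.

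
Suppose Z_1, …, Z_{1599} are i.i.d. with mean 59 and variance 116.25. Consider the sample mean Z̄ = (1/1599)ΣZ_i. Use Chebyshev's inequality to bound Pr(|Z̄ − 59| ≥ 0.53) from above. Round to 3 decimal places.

0.259

Var(Z̄) = Var(Z_i)/n = 116.25/1599 = 0.072702.
Chebyshev: Pr(|Z̄ − 59| ≥ 0.53) ≤ Var(Z̄)/(0.53)² = 116.25/(1599·0.53²) = 0.2588.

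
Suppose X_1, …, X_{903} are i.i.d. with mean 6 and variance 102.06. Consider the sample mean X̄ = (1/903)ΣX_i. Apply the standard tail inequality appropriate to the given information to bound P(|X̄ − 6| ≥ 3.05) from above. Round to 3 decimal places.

0.012

With mean and variance of each term known, Chebyshev's inequality bounds the deviation of the sum (or sample mean).
Var(X̄) = Var(X_i)/n = 102.06/903 = 0.11302.
Chebyshev: P(|X̄ − 6| ≥ 3.05) ≤ Var(X̄)/(3.05)² = 102.06/(903·3.05²) = 0.0121.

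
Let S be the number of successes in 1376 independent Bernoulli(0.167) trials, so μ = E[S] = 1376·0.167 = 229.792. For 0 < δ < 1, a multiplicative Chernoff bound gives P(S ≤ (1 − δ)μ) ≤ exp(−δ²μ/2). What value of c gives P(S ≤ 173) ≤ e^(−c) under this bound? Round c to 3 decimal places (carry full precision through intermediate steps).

Write 173 = (1 − δ)μ, so δ = 1 − 173/229.792 = 0.2471452…
Then the exponent is δ²μ/2 = (μ − 173)²/(2μ) = 7.017936.

7.018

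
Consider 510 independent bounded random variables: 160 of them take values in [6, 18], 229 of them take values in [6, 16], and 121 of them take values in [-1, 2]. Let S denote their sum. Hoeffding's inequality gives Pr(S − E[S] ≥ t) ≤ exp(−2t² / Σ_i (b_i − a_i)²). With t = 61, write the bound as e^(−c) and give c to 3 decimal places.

Σ(b_i − a_i)² = 160·12² + 229·10² + 121·3² = 47029.
c = 2t² / 47029 = 2·61² / 47029 = 0.1582.

0.158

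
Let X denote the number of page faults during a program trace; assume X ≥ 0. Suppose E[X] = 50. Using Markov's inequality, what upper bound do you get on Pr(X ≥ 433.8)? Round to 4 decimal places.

0.1153

Markov's inequality: for a non-negative random variable, Pr(X ≥ a) ≤ E[X]/a.
Here E[X] = 50 and a = 433.8, so the bound is 50/433.8 = 0.1153.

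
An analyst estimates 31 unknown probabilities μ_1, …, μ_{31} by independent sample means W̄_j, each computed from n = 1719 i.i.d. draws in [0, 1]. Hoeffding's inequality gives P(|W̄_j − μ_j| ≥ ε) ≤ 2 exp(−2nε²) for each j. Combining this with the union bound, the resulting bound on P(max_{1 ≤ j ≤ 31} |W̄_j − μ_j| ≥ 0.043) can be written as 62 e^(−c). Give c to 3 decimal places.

Union bound over the 31 events: P(max_{1 ≤ j ≤ 31} |W̄_j − μ_j| ≥ 0.043) ≤ 31·2·exp(−2nε²) = 62 exp(−2·1719·0.043²).
So c = 2·1719·0.043² = 6.3569.

6.357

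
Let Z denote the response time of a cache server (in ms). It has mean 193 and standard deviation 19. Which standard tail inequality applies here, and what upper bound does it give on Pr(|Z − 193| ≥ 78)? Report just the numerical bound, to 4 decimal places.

Mean and variance are known, so Chebyshev's inequality applies.
Chebyshev: Pr(|Z − μ| ≥ t) ≤ Var(Z)/t².
Var(Z) = σ² = 19² = 361.
Bound = 361 / 6084 = 0.0593.

0.0593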